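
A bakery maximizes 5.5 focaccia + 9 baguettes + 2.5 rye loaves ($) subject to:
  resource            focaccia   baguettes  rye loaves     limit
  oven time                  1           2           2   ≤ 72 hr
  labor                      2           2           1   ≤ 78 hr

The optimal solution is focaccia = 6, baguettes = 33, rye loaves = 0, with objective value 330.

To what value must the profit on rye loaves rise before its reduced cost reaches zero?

Both oven time and labor are binding at x*.
The binding rows give the dual system: 1·y_oven time + 2·y_labor = 5.5 and 2·y_oven time + 2·y_labor = 9.
→ y_oven time = 3.5 and y_labor = 1.
rye loaves enters the basis when its profit ≥ yᵀa₃ = 3.5·2 + 1·1 = 8.

8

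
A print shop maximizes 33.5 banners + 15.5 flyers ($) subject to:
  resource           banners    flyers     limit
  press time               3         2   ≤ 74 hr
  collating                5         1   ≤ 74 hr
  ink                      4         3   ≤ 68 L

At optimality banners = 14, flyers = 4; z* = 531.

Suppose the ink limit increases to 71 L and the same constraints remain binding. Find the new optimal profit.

543

At the optimum: press time uses 50 of 74 (slack = 24); collating uses 74 of 74 (binding); ink uses 68 of 68 (binding).
Since press time is not tight, its dual is 0.
The binding rows give the dual system: 5·y_collating + 4·y_ink = 33.5 and 1·y_collating + 3·y_ink = 15.5.
This yields shadow prices y_collating = 3.5, y_ink = 4.
Δz = y_ink·Δb = 4 × (3) = 12, so new z* = 531 + 12 = 543.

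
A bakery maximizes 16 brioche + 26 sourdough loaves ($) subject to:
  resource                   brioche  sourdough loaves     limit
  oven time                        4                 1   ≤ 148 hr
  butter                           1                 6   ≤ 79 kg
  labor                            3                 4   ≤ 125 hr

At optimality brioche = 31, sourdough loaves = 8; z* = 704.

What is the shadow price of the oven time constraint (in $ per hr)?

0

Binding: butter and labor. Non-binding: oven time (16 unused).
Slack constraints have shadow price 0 (complementary slackness).
The binding rows give the dual system: 1·y_butter + 3·y_labor = 16 and 6·y_butter + 4·y_labor = 26.
→ y_butter = 1 and y_labor = 5.
Shadow price of oven time = 0.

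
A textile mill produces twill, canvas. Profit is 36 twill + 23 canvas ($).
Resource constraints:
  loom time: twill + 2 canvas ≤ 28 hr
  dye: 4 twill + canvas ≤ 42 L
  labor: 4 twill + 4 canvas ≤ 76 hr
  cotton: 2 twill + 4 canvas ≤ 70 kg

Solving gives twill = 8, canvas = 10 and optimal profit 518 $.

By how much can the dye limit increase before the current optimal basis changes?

Binding constraints: loom time, dye. The basis is B = [[1,2],[4,1]] with det -7.
Per unit increase in dye, x* moves by d = (0.2857, -0.1429).
The basis stays optimal until labor becomes binding; allowable increase = 7 L.

7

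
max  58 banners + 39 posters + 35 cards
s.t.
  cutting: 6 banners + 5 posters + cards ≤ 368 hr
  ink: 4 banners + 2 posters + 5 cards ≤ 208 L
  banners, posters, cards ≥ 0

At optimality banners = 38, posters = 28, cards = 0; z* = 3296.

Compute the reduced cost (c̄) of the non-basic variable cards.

At the optimum: cutting uses 368 of 368 (binding); ink uses 208 of 208 (binding).
Dual feasibility on the basic columns requires 6·y_cutting + 4·y_ink = 58, 5·y_cutting + 2·y_ink = 39.
This yields shadow prices y_cutting = 5, y_ink = 7.
Reduced cost of cards: c₃ − yᵀa₃ = 35 − (5·1 + 7·5) = 35 − 40 = -5.

-5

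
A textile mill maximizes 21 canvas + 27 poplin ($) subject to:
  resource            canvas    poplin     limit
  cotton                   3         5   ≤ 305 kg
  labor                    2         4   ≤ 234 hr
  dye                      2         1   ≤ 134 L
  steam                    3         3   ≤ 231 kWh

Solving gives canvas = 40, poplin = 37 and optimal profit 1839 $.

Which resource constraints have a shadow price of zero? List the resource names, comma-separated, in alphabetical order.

dye, labor

cotton: 305/305 (binding)
labor: 228/234 (slack 6)
dye: 117/134 (slack 17)
steam: 231/231 (binding)
By complementary slackness, a constraint with positive slack has shadow price 0 → dye, labor.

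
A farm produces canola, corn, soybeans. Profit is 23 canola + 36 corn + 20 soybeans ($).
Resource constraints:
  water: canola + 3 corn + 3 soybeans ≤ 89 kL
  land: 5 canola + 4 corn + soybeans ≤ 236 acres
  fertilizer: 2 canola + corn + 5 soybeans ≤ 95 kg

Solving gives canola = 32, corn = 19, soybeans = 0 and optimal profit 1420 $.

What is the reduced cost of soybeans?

-7

Binding: water and land. Non-binding: fertilizer (12 unused).
Since fertilizer is not tight, its dual is 0.
The binding rows give the dual system: 1·y_water + 5·y_land = 23 and 3·y_water + 4·y_land = 36.
Solving: y_water = 8, y_land = 3.
Reduced cost of soybeans: c₃ − yᵀa₃ = 20 − (8·3 + 3·1) = 20 − 27 = -7.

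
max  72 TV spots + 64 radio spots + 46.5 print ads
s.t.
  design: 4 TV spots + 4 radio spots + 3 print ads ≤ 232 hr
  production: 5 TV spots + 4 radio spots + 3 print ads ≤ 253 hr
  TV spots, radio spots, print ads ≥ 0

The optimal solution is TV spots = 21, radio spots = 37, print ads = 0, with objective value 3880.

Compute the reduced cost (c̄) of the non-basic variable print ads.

-1.5

Both design and production are binding at x*.
Dual feasibility on the basic columns requires 4·y_design + 5·y_production = 72, 4·y_design + 4·y_production = 64.
Solving: y_design = 8, y_production = 8.
Reduced cost of print ads: c₃ − yᵀa₃ = 46.5 − (8·3 + 8·3) = 46.5 − 48 = -1.5.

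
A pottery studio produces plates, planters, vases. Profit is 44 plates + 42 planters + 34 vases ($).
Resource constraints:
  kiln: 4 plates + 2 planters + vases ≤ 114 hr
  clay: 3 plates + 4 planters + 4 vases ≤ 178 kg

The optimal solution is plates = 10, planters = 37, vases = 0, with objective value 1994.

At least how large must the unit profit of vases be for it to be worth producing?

37

Check each constraint at x*: kiln 114/114 (tight); clay 178/178 (tight).
From A_Bᵀ y = c: 4·y_kiln + 3·y_clay = 44; 2·y_kiln + 4·y_clay = 42.
→ y_kiln = 5 and y_clay = 8.
vases enters the basis when its profit ≥ yᵀa₃ = 5·1 + 8·4 = 37.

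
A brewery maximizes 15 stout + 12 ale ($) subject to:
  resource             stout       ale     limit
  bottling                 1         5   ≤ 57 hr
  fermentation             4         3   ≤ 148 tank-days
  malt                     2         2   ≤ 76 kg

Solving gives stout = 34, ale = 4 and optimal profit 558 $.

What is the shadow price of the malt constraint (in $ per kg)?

At the optimum: bottling uses 54 of 57 (slack = 3); fermentation uses 148 of 148 (binding); malt uses 76 of 76 (binding).
Since bottling is not tight, its dual is 0.
The binding rows give the dual system: 4·y_fermentation + 2·y_malt = 15 and 3·y_fermentation + 2·y_malt = 12.
This yields shadow prices y_fermentation = 3, y_malt = 1.5.
Shadow price of malt = 1.5.

1.5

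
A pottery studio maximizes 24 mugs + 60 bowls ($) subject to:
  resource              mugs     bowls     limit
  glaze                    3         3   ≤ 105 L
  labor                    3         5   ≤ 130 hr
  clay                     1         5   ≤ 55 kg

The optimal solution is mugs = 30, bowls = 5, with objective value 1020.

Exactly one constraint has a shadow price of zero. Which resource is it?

labor

glaze: 105/105 (binding)
labor: 115/130 (slack 15)
clay: 55/55 (binding)
By complementary slackness, a constraint with positive slack has shadow price 0 → labor.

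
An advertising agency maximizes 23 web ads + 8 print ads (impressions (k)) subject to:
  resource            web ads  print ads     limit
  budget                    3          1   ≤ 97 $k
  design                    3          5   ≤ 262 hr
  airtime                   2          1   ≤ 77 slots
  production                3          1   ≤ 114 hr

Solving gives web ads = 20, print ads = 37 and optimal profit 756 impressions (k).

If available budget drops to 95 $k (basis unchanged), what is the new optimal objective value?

At the optimum: budget uses 97 of 97 (binding); design uses 245 of 262 (slack = 17); airtime uses 77 of 77 (binding); production uses 97 of 114 (slack = 17).
Slack constraints have shadow price 0 (complementary slackness).
Dual feasibility on the basic columns requires 3·y_budget + 2·y_airtime = 23, 1·y_budget + 1·y_airtime = 8.
Solving: y_budget = 7, y_airtime = 1.
Δz = y_budget·Δb = 7 × (-2) = -14, so new z* = 756 − 14 = 742.

742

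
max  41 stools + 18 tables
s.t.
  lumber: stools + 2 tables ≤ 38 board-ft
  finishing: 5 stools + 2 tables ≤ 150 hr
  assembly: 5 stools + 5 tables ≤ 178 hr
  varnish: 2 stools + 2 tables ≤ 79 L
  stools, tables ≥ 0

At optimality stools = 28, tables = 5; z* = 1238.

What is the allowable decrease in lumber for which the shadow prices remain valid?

Binding constraints: lumber, finishing. The basis is B = [[1,2],[5,2]] with det -8.
Per unit decrease in lumber, x* moves by d = (0.25, -0.625).
The basis stays optimal until tables reaches 0; allowable decrease = 8 board-ft.

8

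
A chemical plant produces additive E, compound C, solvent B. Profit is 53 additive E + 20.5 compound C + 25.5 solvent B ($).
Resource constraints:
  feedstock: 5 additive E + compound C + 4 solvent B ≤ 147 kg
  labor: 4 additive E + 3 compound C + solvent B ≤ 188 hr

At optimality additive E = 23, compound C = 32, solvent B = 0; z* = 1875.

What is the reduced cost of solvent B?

-7

Both feedstock and labor are binding at x*.
From A_Bᵀ y = c: 5·y_feedstock + 4·y_labor = 53; 1·y_feedstock + 3·y_labor = 20.5.
This yields shadow prices y_feedstock = 7, y_labor = 4.5.
Reduced cost of solvent B: c₃ − yᵀa₃ = 25.5 − (7·4 + 4.5·1) = 25.5 − 32.5 = -7.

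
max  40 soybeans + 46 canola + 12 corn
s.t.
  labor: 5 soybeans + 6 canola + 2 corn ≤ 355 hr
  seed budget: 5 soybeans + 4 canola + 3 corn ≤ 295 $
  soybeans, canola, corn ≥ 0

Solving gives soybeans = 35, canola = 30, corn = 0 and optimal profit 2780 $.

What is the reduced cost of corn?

-5

Check each constraint at x*: labor 355/355 (tight); seed budget 295/295 (tight).
Dual feasibility on the basic columns requires 5·y_labor + 5·y_seed budget = 40, 6·y_labor + 4·y_seed budget = 46.
→ y_labor = 7 and y_seed budget = 1.
Reduced cost of corn: c₃ − yᵀa₃ = 12 − (7·2 + 1·3) = 12 − 17 = -5.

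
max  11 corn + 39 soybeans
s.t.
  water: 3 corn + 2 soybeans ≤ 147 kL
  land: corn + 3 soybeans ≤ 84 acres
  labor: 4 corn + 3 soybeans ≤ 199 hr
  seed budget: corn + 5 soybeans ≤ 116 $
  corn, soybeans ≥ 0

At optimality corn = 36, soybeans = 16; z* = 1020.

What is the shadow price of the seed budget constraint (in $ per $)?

Binding: land and seed budget. Non-binding: water (7 unused), labor (7 unused).
Since water, labor are not tight, their duals are 0.
Dual feasibility on the basic columns requires 1·y_land + 1·y_seed budget = 11, 3·y_land + 5·y_seed budget = 39.
Solving: y_land = 8, y_seed budget = 3.
Shadow price of seed budget = 3.

3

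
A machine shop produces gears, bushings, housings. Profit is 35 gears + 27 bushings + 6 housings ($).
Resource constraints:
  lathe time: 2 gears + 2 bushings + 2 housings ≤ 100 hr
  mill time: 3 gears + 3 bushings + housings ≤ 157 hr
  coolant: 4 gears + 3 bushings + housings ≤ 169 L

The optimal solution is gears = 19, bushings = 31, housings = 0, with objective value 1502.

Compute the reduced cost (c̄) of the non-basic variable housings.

-5

Check each constraint at x*: lathe time 100/100 (tight); mill time 150/157 (slack 7); coolant 169/169 (tight).
Slack constraints have shadow price 0 (complementary slackness).
The binding rows give the dual system: 2·y_lathe time + 4·y_coolant = 35 and 2·y_lathe time + 3·y_coolant = 27.
Solving: y_lathe time = 1.5, y_coolant = 8.
Reduced cost of housings: c₃ − yᵀa₃ = 6 − (1.5·2 + 8·1) = 6 − 11 = -5.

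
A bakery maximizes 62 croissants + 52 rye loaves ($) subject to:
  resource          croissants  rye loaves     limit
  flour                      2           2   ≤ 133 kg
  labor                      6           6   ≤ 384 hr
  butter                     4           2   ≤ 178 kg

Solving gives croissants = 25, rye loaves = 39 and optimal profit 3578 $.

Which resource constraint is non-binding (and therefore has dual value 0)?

flour

flour: 128/133 (slack 5)
labor: 384/384 (binding)
butter: 178/178 (binding)
By complementary slackness, a constraint with positive slack has shadow price 0 → flour.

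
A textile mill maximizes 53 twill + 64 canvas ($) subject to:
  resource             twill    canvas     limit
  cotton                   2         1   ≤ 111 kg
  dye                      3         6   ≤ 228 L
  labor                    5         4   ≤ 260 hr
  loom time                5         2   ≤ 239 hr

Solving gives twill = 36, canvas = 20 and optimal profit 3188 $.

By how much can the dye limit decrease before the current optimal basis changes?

34.2

Binding constraints: dye, labor. The basis is B = [[3,6],[5,4]] with det -18.
Per unit decrease in dye, x* moves by d = (0.2222, -0.2778).
The basis stays optimal until loom time becomes binding; allowable decrease = 34.2 L.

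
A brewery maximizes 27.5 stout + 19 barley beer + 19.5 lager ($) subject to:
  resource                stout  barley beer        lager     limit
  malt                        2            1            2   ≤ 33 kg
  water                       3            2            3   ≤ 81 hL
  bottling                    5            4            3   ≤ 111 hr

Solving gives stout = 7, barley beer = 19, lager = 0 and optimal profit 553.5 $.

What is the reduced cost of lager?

Check each constraint at x*: malt 33/33 (tight); water 59/81 (slack 22); bottling 111/111 (tight).
Slack constraints have shadow price 0 (complementary slackness).
Dual feasibility on the basic columns requires 2·y_malt + 5·y_bottling = 27.5, 1·y_malt + 4·y_bottling = 19.
Solving: y_malt = 5, y_bottling = 3.5.
Reduced cost of lager: c₃ − yᵀa₃ = 19.5 − (5·2 + 3.5·3) = 19.5 − 20.5 = -1.

-1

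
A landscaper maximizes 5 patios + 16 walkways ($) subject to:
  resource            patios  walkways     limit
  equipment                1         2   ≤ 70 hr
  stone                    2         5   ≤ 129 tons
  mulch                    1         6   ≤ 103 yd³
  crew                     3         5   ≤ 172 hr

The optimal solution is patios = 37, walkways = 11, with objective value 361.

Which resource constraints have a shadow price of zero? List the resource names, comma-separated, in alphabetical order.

equipment: 59/70 (slack 11)
stone: 129/129 (binding)
mulch: 103/103 (binding)
crew: 166/172 (slack 6)
By complementary slackness, a constraint with positive slack has shadow price 0 → crew, equipment.

crew, equipment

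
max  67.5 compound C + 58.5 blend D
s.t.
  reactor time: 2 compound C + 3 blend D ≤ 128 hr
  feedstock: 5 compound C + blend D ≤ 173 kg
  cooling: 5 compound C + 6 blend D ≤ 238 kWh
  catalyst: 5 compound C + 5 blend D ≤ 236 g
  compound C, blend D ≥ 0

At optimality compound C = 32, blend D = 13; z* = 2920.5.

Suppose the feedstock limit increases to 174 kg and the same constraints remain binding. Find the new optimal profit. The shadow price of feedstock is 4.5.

Δb = 1, so new z* = 2920.5 + (4.5)·(1) = 2920.5 + 4.5 = 2925.

2925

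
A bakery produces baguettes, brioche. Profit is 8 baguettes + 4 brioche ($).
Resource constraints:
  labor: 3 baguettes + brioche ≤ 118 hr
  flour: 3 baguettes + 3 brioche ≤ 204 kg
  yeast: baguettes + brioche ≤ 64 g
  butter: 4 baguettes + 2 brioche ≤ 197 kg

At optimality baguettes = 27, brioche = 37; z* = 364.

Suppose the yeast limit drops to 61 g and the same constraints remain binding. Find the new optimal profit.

Binding: labor and yeast. Non-binding: flour (12 unused), butter (15 unused).
By complementary slackness, y = 0 for the non-binding constraints.
The binding rows give the dual system: 3·y_labor + 1·y_yeast = 8 and 1·y_labor + 1·y_yeast = 4.
→ y_labor = 2 and y_yeast = 2.
Δz = y_yeast·Δb = 2 × (-3) = -6, so new z* = 364 − 6 = 358.

358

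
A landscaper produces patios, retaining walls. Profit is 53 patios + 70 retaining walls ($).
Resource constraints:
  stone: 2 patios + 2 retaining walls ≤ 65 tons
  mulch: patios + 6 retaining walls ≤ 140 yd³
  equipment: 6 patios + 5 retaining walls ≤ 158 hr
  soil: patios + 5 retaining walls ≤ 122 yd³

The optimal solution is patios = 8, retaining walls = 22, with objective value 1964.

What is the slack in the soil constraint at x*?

4

soil used = 1·8 + 5·22 = 118; slack = 122 − 118 = 4.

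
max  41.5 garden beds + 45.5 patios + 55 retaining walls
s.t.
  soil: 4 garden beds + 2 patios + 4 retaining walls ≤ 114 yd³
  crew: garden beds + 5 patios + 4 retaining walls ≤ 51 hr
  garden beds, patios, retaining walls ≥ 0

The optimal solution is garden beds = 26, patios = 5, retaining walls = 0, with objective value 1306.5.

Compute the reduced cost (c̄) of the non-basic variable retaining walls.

-3

At the optimum: soil uses 114 of 114 (binding); crew uses 51 of 51 (binding).
Dual feasibility on the basic columns requires 4·y_soil + 1·y_crew = 41.5, 2·y_soil + 5·y_crew = 45.5.
Solving: y_soil = 9, y_crew = 5.5.
Reduced cost of retaining walls: c₃ − yᵀa₃ = 55 − (9·4 + 5.5·4) = 55 − 58 = -3.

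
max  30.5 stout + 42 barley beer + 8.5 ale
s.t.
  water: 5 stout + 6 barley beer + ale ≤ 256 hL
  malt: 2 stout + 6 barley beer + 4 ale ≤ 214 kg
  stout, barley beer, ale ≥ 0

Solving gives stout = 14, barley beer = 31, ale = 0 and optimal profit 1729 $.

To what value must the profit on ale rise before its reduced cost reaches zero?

At the optimum: water uses 256 of 256 (binding); malt uses 214 of 214 (binding).
Dual feasibility on the basic columns requires 5·y_water + 2·y_malt = 30.5, 6·y_water + 6·y_malt = 42.
→ y_water = 5.5 and y_malt = 1.5.
ale enters the basis when its profit ≥ yᵀa₃ = 5.5·1 + 1.5·4 = 11.5.

11.5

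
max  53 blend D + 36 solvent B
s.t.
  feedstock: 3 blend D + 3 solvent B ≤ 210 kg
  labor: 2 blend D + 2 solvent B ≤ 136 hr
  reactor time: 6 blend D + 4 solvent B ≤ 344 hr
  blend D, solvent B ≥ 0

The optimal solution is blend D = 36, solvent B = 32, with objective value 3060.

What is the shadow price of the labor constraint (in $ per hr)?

Binding: labor and reactor time. Non-binding: feedstock (6 unused).
By complementary slackness, y = 0 for the non-binding constraint.
From A_Bᵀ y = c: 2·y_labor + 6·y_reactor time = 53; 2·y_labor + 4·y_reactor time = 36.
This yields shadow prices y_labor = 1, y_reactor time = 8.5.
Shadow price of labor = 1.

1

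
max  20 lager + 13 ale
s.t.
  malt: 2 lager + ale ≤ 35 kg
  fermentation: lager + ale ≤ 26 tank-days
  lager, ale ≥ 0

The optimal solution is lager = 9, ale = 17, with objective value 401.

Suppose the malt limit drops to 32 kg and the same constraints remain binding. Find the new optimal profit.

380

Both malt and fermentation are binding at x*.
From A_Bᵀ y = c: 2·y_malt + 1·y_fermentation = 20; 1·y_malt + 1·y_fermentation = 13.
→ y_malt = 7 and y_fermentation = 6.
Δz = y_malt·Δb = 7 × (-3) = -21, so new z* = 401 − 21 = 380.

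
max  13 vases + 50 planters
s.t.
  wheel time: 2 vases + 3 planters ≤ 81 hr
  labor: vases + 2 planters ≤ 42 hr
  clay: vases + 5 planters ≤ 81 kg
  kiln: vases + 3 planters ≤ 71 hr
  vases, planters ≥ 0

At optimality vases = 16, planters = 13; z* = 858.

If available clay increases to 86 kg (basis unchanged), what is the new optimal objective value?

Binding: labor and clay. Non-binding: wheel time (10 unused), kiln (16 unused).
By complementary slackness, y = 0 for the non-binding constraints.
The binding rows give the dual system: 1·y_labor + 1·y_clay = 13 and 2·y_labor + 5·y_clay = 50.
This yields shadow prices y_labor = 5, y_clay = 8.
Δz = y_clay·Δb = 8 × (5) = 40, so new z* = 858 + 40 = 898.

898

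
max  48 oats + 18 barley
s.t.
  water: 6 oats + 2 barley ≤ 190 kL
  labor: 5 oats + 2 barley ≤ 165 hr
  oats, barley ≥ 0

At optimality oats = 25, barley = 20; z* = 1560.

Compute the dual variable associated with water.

At the optimum: water uses 190 of 190 (binding); labor uses 165 of 165 (binding).
Dual feasibility on the basic columns requires 6·y_water + 5·y_labor = 48, 2·y_water + 2·y_labor = 18.
Solving: y_water = 3, y_labor = 6.
Shadow price of water = 3.

3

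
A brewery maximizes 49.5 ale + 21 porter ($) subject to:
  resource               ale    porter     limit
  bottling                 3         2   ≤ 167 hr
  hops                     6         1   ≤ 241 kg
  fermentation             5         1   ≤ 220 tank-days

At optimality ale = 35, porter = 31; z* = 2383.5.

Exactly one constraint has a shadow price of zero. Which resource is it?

bottling: 167/167 (binding)
hops: 241/241 (binding)
fermentation: 206/220 (slack 14)
By complementary slackness, a constraint with positive slack has shadow price 0 → fermentation.

fermentation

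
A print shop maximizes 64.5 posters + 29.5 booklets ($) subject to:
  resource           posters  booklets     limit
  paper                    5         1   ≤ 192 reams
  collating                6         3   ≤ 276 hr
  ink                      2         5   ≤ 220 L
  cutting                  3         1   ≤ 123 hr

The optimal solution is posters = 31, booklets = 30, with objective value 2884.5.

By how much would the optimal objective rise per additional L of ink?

Check each constraint at x*: paper 185/192 (slack 7); collating 276/276 (tight); ink 212/220 (slack 8); cutting 123/123 (tight).
Slack constraints have shadow price 0 (complementary slackness).
The binding rows give the dual system: 6·y_collating + 3·y_cutting = 64.5 and 3·y_collating + 1·y_cutting = 29.5.
This yields shadow prices y_collating = 8, y_cutting = 5.5.
Shadow price of ink = 0.

0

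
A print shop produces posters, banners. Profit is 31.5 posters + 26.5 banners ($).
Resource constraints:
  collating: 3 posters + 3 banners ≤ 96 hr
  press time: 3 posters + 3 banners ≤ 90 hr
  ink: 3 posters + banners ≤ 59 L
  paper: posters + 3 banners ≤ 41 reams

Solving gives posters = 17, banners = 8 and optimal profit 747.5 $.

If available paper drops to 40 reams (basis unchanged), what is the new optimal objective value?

741.5

Check each constraint at x*: collating 75/96 (slack 21); press time 75/90 (slack 15); ink 59/59 (tight); paper 41/41 (tight).
Since collating, press time are not tight, their duals are 0.
The binding rows give the dual system: 3·y_ink + 1·y_paper = 31.5 and 1·y_ink + 3·y_paper = 26.5.
→ y_ink = 8.5 and y_paper = 6.
Δz = y_paper·Δb = 6 × (-1) = -6, so new z* = 747.5 − 6 = 741.5.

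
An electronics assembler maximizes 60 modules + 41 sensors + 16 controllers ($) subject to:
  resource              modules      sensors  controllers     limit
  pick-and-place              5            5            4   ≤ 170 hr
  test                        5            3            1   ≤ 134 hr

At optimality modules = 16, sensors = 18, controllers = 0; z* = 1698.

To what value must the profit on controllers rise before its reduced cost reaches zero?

19.5

Both pick-and-place and test are binding at x*.
The binding rows give the dual system: 5·y_pick-and-place + 5·y_test = 60 and 5·y_pick-and-place + 3·y_test = 41.
→ y_pick-and-place = 2.5 and y_test = 9.5.
controllers enters the basis when its profit ≥ yᵀa₃ = 2.5·4 + 9.5·1 = 19.5.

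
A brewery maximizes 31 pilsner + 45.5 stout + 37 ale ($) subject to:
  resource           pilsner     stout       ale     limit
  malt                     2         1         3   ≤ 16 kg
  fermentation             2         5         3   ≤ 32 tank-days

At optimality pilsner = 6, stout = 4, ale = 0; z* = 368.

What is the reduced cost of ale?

At the optimum: malt uses 16 of 16 (binding); fermentation uses 32 of 32 (binding).
The binding rows give the dual system: 2·y_malt + 2·y_fermentation = 31 and 1·y_malt + 5·y_fermentation = 45.5.
Solving: y_malt = 8, y_fermentation = 7.5.
Reduced cost of ale: c₃ − yᵀa₃ = 37 − (8·3 + 7.5·3) = 37 − 46.5 = -9.5.

-9.5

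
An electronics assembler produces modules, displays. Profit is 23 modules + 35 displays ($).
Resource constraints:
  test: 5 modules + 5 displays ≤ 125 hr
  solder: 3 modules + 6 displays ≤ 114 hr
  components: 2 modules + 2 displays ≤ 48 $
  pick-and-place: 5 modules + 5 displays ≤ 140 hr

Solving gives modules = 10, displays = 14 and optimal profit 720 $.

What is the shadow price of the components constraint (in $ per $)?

5.5

At the optimum: test uses 120 of 125 (slack = 5); solder uses 114 of 114 (binding); components uses 48 of 48 (binding); pick-and-place uses 120 of 140 (slack = 20).
Since test, pick-and-place are not tight, their duals are 0.
Dual feasibility on the basic columns requires 3·y_solder + 2·y_components = 23, 6·y_solder + 2·y_components = 35.
This yields shadow prices y_solder = 4, y_components = 5.5.
Shadow price of components = 5.5.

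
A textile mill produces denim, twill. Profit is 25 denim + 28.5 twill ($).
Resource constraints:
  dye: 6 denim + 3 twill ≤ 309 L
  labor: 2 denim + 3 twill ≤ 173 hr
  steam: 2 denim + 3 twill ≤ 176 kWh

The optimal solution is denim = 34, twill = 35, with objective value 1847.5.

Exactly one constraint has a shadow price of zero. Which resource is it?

dye: 309/309 (binding)
labor: 173/173 (binding)
steam: 173/176 (slack 3)
By complementary slackness, a constraint with positive slack has shadow price 0 → steam.

steam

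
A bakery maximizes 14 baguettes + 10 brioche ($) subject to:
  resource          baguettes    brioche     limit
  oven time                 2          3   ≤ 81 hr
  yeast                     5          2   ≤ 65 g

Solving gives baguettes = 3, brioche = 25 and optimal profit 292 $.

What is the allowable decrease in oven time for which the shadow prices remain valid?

55

Binding constraints: oven time, yeast. The basis is B = [[2,3],[5,2]] with det -11.
Per unit decrease in oven time, x* moves by d = (0.1818, -0.4545).
The basis stays optimal until brioche reaches 0; allowable decrease = 55 hr.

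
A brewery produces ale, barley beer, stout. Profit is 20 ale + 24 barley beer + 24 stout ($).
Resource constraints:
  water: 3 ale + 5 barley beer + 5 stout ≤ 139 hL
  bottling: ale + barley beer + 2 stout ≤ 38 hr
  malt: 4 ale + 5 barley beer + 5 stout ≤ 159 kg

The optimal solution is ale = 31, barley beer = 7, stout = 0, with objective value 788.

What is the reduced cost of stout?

-4

At the optimum: water uses 128 of 139 (slack = 11); bottling uses 38 of 38 (binding); malt uses 159 of 159 (binding).
Since water is not tight, its dual is 0.
From A_Bᵀ y = c: 1·y_bottling + 4·y_malt = 20; 1·y_bottling + 5·y_malt = 24.
This yields shadow prices y_bottling = 4, y_malt = 4.
Reduced cost of stout: c₃ − yᵀa₃ = 24 − (4·2 + 4·5) = 24 − 28 = -4.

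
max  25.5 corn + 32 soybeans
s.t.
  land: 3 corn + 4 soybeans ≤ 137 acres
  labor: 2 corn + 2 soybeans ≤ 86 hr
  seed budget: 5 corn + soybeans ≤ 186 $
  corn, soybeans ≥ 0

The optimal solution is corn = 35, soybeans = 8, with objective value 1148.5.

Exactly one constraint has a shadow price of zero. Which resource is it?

seed budget

land: 137/137 (binding)
labor: 86/86 (binding)
seed budget: 183/186 (slack 3)
By complementary slackness, a constraint with positive slack has shadow price 0 → seed budget.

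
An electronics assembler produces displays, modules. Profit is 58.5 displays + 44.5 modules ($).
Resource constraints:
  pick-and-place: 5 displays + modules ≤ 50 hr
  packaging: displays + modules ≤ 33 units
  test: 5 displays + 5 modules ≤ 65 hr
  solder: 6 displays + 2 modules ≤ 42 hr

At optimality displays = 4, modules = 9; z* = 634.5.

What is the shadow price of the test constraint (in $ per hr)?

At the optimum: pick-and-place uses 29 of 50 (slack = 21); packaging uses 13 of 33 (slack = 20); test uses 65 of 65 (binding); solder uses 42 of 42 (binding).
Since pick-and-place, packaging are not tight, their duals are 0.
Dual feasibility on the basic columns requires 5·y_test + 6·y_solder = 58.5, 5·y_test + 2·y_solder = 44.5.
This yields shadow prices y_test = 7.5, y_solder = 3.5.
Shadow price of test = 7.5.

7.5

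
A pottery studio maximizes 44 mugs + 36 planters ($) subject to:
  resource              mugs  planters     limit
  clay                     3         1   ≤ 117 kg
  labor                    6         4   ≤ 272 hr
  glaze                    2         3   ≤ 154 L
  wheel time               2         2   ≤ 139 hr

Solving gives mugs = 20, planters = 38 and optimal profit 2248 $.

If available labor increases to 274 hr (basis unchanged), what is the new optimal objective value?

2260

At the optimum: clay uses 98 of 117 (slack = 19); labor uses 272 of 272 (binding); glaze uses 154 of 154 (binding); wheel time uses 116 of 139 (slack = 23).
Slack constraints have shadow price 0 (complementary slackness).
Dual feasibility on the basic columns requires 6·y_labor + 2·y_glaze = 44, 4·y_labor + 3·y_glaze = 36.
Solving: y_labor = 6, y_glaze = 4.
Δz = y_labor·Δb = 6 × (2) = 12, so new z* = 2248 + 12 = 2260.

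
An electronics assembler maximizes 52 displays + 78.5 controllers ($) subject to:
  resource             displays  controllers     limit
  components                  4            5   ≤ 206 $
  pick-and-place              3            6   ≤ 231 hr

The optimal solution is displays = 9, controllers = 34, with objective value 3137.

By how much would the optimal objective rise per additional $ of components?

8.5

At the optimum: components uses 206 of 206 (binding); pick-and-place uses 231 of 231 (binding).
The binding rows give the dual system: 4·y_components + 3·y_pick-and-place = 52 and 5·y_components + 6·y_pick-and-place = 78.5.
Solving: y_components = 8.5, y_pick-and-place = 6.
Shadow price of components = 8.5.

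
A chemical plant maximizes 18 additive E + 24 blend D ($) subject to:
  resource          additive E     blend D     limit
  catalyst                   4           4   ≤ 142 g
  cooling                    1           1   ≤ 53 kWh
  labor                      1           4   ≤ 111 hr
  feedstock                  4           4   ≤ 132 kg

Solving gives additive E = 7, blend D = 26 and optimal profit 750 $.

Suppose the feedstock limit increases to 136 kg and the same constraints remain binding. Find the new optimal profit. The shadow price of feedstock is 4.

766

Δb = 4, so new z* = 750 + (4)·(4) = 750 + 16 = 766.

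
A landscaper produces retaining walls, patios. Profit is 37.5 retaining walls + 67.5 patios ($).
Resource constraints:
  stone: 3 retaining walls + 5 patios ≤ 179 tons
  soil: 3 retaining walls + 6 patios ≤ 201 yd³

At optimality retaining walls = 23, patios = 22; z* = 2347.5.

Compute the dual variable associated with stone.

7.5

At the optimum: stone uses 179 of 179 (binding); soil uses 201 of 201 (binding).
From A_Bᵀ y = c: 3·y_stone + 3·y_soil = 37.5; 5·y_stone + 6·y_soil = 67.5.
Solving: y_stone = 7.5, y_soil = 5.
Shadow price of stone = 7.5.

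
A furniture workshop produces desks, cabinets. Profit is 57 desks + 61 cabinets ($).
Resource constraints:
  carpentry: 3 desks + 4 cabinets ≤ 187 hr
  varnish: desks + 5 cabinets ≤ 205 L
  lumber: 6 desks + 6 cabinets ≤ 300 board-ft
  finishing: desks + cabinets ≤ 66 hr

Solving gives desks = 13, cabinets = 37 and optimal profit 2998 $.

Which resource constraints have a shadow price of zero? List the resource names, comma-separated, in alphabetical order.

carpentry: 187/187 (binding)
varnish: 198/205 (slack 7)
lumber: 300/300 (binding)
finishing: 50/66 (slack 16)
By complementary slackness, a constraint with positive slack has shadow price 0 → finishing, varnish.

finishing, varnish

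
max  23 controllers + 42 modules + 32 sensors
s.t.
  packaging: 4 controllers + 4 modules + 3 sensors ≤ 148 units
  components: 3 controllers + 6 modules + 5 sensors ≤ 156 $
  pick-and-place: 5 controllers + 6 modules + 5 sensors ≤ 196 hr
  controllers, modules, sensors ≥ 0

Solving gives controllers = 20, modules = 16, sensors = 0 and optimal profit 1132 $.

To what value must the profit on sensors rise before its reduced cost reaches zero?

35

Check each constraint at x*: packaging 144/148 (slack 4); components 156/156 (tight); pick-and-place 196/196 (tight).
Slack constraints have shadow price 0 (complementary slackness).
From A_Bᵀ y = c: 3·y_components + 5·y_pick-and-place = 23; 6·y_components + 6·y_pick-and-place = 42.
This yields shadow prices y_components = 6, y_pick-and-place = 1.
sensors enters the basis when its profit ≥ yᵀa₃ = 6·5 + 1·5 = 35.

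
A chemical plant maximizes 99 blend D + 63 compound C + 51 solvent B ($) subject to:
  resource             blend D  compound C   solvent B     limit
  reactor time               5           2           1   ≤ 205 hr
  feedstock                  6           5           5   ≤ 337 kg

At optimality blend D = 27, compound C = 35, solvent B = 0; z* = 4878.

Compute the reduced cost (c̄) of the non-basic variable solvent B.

-3

At the optimum: reactor time uses 205 of 205 (binding); feedstock uses 337 of 337 (binding).
Dual feasibility on the basic columns requires 5·y_reactor time + 6·y_feedstock = 99, 2·y_reactor time + 5·y_feedstock = 63.
This yields shadow prices y_reactor time = 9, y_feedstock = 9.
Reduced cost of solvent B: c₃ − yᵀa₃ = 51 − (9·1 + 9·5) = 51 − 54 = -3.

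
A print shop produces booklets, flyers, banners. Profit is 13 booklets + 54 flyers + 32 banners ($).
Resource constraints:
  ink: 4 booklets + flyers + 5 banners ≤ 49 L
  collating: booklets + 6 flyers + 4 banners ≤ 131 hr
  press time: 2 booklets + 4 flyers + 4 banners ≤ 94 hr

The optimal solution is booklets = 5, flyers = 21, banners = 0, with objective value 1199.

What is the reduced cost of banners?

Binding: collating and press time. Non-binding: ink (8 unused).
By complementary slackness, y = 0 for the non-binding constraint.
Dual feasibility on the basic columns requires 1·y_collating + 2·y_press time = 13, 6·y_collating + 4·y_press time = 54.
This yields shadow prices y_collating = 7, y_press time = 3.
Reduced cost of banners: c₃ − yᵀa₃ = 32 − (7·4 + 3·4) = 32 − 40 = -8.

-8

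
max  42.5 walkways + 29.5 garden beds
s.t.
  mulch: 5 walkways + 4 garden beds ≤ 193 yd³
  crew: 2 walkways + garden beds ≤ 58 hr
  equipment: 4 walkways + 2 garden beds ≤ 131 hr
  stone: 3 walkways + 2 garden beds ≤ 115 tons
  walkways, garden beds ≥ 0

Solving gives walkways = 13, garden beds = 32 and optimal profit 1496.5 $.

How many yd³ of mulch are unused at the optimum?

mulch used = 5·13 + 4·32 = 193; slack = 193 − 193 = 0.

0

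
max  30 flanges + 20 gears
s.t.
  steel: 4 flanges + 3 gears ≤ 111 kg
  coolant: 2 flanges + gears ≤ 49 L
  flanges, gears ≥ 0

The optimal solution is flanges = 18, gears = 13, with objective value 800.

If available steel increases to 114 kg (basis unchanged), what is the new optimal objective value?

815

At the optimum: steel uses 111 of 111 (binding); coolant uses 49 of 49 (binding).
Dual feasibility on the basic columns requires 4·y_steel + 2·y_coolant = 30, 3·y_steel + 1·y_coolant = 20.
Solving: y_steel = 5, y_coolant = 5.
Δz = y_steel·Δb = 5 × (3) = 15, so new z* = 800 + 15 = 815.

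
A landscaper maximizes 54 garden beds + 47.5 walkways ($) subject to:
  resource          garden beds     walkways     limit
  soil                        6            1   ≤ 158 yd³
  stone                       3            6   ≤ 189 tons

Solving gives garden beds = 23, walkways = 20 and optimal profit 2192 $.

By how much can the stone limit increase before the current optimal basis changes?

759

Binding constraints: soil, stone. The basis is B = [[6,1],[3,6]] with det 33.
Per unit increase in stone, x* moves by d = (-0.0303, 0.1818).
The basis stays optimal until garden beds reaches 0; allowable increase = 759 tons.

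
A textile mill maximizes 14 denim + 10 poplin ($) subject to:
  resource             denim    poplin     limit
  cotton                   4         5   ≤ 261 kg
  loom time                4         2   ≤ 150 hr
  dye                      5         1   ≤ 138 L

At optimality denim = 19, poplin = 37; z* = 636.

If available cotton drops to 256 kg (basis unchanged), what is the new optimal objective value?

631

At the optimum: cotton uses 261 of 261 (binding); loom time uses 150 of 150 (binding); dye uses 132 of 138 (slack = 6).
Slack constraints have shadow price 0 (complementary slackness).
From A_Bᵀ y = c: 4·y_cotton + 4·y_loom time = 14; 5·y_cotton + 2·y_loom time = 10.
→ y_cotton = 1 and y_loom time = 2.5.
Δz = y_cotton·Δb = 1 × (-5) = -5, so new z* = 636 − 5 = 631.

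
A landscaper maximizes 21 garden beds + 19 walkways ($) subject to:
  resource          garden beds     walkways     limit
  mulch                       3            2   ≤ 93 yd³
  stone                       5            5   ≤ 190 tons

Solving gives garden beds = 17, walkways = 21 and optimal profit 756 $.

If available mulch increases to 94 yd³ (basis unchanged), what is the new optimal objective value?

Check each constraint at x*: mulch 93/93 (tight); stone 190/190 (tight).
From A_Bᵀ y = c: 3·y_mulch + 5·y_stone = 21; 2·y_mulch + 5·y_stone = 19.
Solving: y_mulch = 2, y_stone = 3.
Δz = y_mulch·Δb = 2 × (1) = 2, so new z* = 756 + 2 = 758.

758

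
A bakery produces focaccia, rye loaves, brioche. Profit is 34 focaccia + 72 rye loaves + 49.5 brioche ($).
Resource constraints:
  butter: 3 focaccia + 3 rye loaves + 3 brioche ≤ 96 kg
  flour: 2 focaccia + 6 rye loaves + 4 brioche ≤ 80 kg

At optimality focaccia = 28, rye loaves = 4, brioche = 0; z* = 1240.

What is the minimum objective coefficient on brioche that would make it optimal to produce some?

53

Check each constraint at x*: butter 96/96 (tight); flour 80/80 (tight).
From A_Bᵀ y = c: 3·y_butter + 2·y_flour = 34; 3·y_butter + 6·y_flour = 72.
→ y_butter = 5 and y_flour = 9.5.
brioche enters the basis when its profit ≥ yᵀa₃ = 5·3 + 9.5·4 = 53.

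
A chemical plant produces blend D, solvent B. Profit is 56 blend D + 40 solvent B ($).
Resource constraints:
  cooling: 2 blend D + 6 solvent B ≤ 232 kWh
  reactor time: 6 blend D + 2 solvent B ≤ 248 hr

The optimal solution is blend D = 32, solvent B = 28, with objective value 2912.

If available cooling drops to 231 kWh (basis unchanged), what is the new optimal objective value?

2908

Check each constraint at x*: cooling 232/232 (tight); reactor time 248/248 (tight).
Dual feasibility on the basic columns requires 2·y_cooling + 6·y_reactor time = 56, 6·y_cooling + 2·y_reactor time = 40.
→ y_cooling = 4 and y_reactor time = 8.
Δz = y_cooling·Δb = 4 × (-1) = -4, so new z* = 2912 − 4 = 2908.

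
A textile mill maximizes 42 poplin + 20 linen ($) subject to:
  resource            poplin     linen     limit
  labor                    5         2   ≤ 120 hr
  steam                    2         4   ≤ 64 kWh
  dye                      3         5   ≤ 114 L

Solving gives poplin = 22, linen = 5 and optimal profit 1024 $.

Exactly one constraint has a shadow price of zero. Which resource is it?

dye

labor: 120/120 (binding)
steam: 64/64 (binding)
dye: 91/114 (slack 23)
By complementary slackness, a constraint with positive slack has shadow price 0 → dye.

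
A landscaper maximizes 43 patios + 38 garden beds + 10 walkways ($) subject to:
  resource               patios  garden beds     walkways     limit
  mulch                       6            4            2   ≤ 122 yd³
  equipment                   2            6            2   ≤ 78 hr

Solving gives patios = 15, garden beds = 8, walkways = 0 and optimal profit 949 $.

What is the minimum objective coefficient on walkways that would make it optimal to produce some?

17

Check each constraint at x*: mulch 122/122 (tight); equipment 78/78 (tight).
Dual feasibility on the basic columns requires 6·y_mulch + 2·y_equipment = 43, 4·y_mulch + 6·y_equipment = 38.
Solving: y_mulch = 6.5, y_equipment = 2.
walkways enters the basis when its profit ≥ yᵀa₃ = 6.5·2 + 2·2 = 17.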